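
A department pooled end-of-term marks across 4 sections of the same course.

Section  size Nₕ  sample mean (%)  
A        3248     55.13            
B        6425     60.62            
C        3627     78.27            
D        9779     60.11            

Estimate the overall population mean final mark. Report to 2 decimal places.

N = 3248 + 6425 + 3627 + 9779 = 23079.
Weight each subgroup mean by Nₕ/N and sum.
Σ Nₕx̄ₕ = 3248·55.13 + 6425·60.62 + 3627·78.27 + 9779·60.11 = 179062.24 + 389483.5 + 283885.29 + 587815.69 = 1440246.72.
Divide by N: 1440246.72 / 23079 = 62.4051... → 62.41.

62.41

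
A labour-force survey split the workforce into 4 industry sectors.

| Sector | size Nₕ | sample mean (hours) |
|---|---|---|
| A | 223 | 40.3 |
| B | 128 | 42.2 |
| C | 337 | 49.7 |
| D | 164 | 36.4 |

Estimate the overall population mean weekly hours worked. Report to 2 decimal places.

43.55

N = 223 + 128 + 337 + 164 = 852.
Overall mean = Σ (Nₕ/N)·x̄ₕ — weight by population share, not a simple average.
Σ Nₕx̄ₕ = 223·40.3 + 128·42.2 + 337·49.7 + 164·36.4 = 8986.9 + 5401.6 + 16748.9 + 5969.6 = 37107.
Divide by N: 37107 / 852 = 43.5528... → 43.55.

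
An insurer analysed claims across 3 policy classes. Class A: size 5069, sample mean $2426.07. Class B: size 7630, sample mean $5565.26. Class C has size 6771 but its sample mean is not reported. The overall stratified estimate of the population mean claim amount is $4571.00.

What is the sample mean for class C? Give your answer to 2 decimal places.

5056.37

N = 5069 + 7630 + 6771 = 19470.
Overall total = μ·N = 4571.00·19470 = 88997370.
Subtract the known strata: 5069·2426.07 + 7630·5565.26 = 54760682.63.
Remaining total for class C: 88997370 − 54760682.63 = 34236687.37.
Divide by its size: 34236687.37 / 6771 = 5056.3709... → 5056.37.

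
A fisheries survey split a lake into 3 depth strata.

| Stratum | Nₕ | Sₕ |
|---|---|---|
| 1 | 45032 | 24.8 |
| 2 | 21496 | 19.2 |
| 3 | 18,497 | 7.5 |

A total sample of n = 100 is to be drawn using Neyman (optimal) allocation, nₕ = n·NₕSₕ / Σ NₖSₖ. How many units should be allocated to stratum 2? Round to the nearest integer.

25

1: NₕSₕ = 45032·24.8 = 1116793.6
2: NₕSₕ = 21496·19.2 = 412723.2
3: NₕSₕ = 18497·7.5 = 138727.5
Σ NₕSₕ = 1668244.3.
n_2 = 100·412723.2/1668244.3 = 24.740... → 25.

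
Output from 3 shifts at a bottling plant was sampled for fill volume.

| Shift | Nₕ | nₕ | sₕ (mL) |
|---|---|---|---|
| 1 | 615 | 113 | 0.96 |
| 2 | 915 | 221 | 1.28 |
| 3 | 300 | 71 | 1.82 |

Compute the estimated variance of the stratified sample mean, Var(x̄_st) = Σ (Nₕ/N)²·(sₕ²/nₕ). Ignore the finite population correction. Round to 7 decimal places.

0.0040283

N = 1830. Term for each stratum: Wₕ²sₕ²/nₕ.
Var(x̄_st) = 0.0009211112 + 0.0018533937 + 0.0012537899 = 0.0040282948 → 0.0040283.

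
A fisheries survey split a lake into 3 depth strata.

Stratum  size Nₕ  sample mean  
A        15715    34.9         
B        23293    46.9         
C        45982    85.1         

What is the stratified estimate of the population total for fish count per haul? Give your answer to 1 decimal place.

5553963.4

Estimate total by summing Nₕ·x̄ₕ over strata.
15715·34.9 + 23293·46.9 + 45982·85.1 = 548453.5 + 1092441.7 + 3913068.2 = 5553963.4.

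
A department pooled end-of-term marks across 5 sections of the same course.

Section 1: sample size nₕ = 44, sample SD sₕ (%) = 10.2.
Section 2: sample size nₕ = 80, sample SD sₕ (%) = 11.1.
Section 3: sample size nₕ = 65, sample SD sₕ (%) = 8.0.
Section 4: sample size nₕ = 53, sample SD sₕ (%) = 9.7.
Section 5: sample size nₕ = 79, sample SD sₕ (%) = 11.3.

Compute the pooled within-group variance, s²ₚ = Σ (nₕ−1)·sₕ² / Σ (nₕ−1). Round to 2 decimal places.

1: (44−1)·10.2² = 43·104.04 = 4473.72
2: (80−1)·11.1² = 79·123.21 = 9733.59
3: (65−1)·8.0² = 64·64 = 4096
4: (53−1)·9.7² = 52·94.09 = 4892.68
5: (79−1)·11.3² = 78·127.69 = 9959.82
Numerator = 33155.81; denominator = Σ(nₕ−1) = 316.
s²ₚ = 33155.81/316 = 104.9234... → 104.92.

104.92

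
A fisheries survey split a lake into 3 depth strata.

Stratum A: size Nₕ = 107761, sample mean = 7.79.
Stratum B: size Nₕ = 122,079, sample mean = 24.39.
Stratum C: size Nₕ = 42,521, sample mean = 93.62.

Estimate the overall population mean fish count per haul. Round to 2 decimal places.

28.63

N = 107761 + 122079 + 42521 = 272361.
Weight each subgroup mean by Nₕ/N and sum.
Σ Nₕx̄ₕ = 107761·7.79 + 122079·24.39 + 42521·93.62 = 839458.19 + 2977506.81 + 3980816.02 = 7797781.02.
Divide by N: 7797781.02 / 272361 = 28.6303... → 28.63.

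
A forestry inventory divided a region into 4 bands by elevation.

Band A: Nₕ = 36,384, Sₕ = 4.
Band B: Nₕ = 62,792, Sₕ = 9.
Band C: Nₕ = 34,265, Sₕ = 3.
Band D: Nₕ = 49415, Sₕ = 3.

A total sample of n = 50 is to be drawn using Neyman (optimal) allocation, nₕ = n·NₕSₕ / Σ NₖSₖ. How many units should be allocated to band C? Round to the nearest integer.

5

A: NₕSₕ = 36384·4 = 145536
B: NₕSₕ = 62792·9 = 565128
C: NₕSₕ = 34265·3 = 102795
D: NₕSₕ = 49415·3 = 148245
Σ NₕSₕ = 961704.
n_C = 50·102795/961704 = 5.344... → 5.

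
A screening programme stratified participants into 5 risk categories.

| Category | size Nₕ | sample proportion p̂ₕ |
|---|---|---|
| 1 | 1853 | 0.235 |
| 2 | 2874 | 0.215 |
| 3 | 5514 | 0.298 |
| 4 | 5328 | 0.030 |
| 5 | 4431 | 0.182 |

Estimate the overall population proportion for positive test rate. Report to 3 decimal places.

Wₕ = Nₕ/N with N = 20000: 0.0927, 0.1437, 0.2757, 0.2664, 0.2216.
p̂_st = 0.0927·0.235 + 0.1437·0.215 + 0.2757·0.298 + 0.2664·0.030 + 0.2216·0.182 ≈ 0.18314... → 0.183.

0.183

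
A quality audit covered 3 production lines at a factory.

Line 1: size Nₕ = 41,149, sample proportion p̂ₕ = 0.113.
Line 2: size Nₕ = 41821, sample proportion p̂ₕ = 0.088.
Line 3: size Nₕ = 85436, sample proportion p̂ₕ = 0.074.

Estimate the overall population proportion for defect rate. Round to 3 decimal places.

0.087

Wₕ = Nₕ/N with N = 168406: 0.2443, 0.2483, 0.5073.
p̂_st = 0.2443·0.113 + 0.2483·0.088 + 0.5073·0.074 ≈ 0.08701... → 0.087.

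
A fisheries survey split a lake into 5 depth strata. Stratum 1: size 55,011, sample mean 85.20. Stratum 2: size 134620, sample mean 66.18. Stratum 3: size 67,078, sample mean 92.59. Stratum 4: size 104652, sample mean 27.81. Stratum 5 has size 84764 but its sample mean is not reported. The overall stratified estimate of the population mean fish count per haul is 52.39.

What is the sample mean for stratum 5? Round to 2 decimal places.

7.73

N = 55011 + 134620 + 67078 + 104652 + 84764 = 446125.
Overall total = μ·N = 52.39·446125 = 23372488.75.
Subtract the known strata: 55011·85.20 + 134620·66.18 + 67078·92.59 + 104652·27.81 = 22717212.94.
Remaining total for stratum 5: 23372488.75 − 22717212.94 = 655275.81.
Divide by its size: 655275.81 / 84764 = 7.7306... → 7.73.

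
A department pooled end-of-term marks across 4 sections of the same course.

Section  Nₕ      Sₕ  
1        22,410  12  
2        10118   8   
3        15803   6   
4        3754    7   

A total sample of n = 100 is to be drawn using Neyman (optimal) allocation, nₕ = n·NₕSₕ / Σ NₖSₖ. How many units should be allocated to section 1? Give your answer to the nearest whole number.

Σ NₕSₕ = 22410·12 + 10118·8 + 15803·6 + 3754·7 = 470960.
Share for 1: 268920/470960 = 0.57100.
n_1 = 100 × 0.57100 = 57.100... → 57.

57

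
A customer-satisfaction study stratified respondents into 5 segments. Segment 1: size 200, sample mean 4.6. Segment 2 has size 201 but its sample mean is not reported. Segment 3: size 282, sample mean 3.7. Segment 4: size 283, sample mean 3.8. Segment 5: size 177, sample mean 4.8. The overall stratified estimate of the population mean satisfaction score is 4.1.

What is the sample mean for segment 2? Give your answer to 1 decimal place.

N = 200 + 201 + 282 + 283 + 177 = 1143.
Overall total = μ·N = 4.1·1143 = 4686.3.
Subtract the known strata: 200·4.6 + 282·3.7 + 283·3.8 + 177·4.8 = 3888.4.
Remaining total for segment 2: 4686.3 − 3888.4 = 797.9.
Divide by its size: 797.9 / 201 = 3.970... → 4.0.

4.0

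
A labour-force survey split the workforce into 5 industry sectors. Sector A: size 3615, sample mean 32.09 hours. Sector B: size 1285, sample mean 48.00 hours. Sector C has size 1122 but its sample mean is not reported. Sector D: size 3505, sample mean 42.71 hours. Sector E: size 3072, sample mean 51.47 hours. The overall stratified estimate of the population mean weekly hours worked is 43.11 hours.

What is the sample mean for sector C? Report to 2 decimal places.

N = 3615 + 1285 + 1122 + 3505 + 3072 = 12599.
Overall total = μ·N = 43.11·12599 = 543142.89.
Subtract the known strata: 3615·32.09 + 1285·48.00 + 3505·42.71 + 3072·51.47 = 485499.74.
Remaining total for sector C: 543142.89 − 485499.74 = 57643.15.
Divide by its size: 57643.15 / 1122 = 51.3754... → 51.38.

51.38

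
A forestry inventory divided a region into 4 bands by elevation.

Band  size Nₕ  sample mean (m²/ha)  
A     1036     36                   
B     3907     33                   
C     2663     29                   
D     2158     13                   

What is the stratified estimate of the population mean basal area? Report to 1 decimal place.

N = 9764; weights Wₕ = Nₕ/N = (0.1061, 0.4001, 0.2727, 0.2210).
x̄_st = Σ Wₕ·x̄ₕ = 0.1061·36 + 0.4001·33 + 0.2727·29 + 0.2210·13 ≈ 27.807...
→ 27.8.

27.8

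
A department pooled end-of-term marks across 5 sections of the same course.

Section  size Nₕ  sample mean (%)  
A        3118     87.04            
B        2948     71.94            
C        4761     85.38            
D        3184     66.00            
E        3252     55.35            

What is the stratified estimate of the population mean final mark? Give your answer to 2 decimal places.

N = 17263; weights Wₕ = Nₕ/N = (0.1806, 0.1708, 0.2758, 0.1844, 0.1884).
x̄_st = Σ Wₕ·x̄ₕ = 0.1806·87.04 + 0.1708·71.94 + 0.2758·85.38 + 0.1844·66.00 + 0.1884·55.35 ≈ 74.1532...
→ 74.15.

74.15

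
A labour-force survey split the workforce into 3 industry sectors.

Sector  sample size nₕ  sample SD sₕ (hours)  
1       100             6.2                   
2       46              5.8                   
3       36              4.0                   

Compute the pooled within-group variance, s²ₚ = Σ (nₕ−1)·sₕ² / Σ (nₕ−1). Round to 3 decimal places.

1: (100−1)·6.2² = 99·38.44 = 3805.56
2: (46−1)·5.8² = 45·33.64 = 1513.8
3: (36−1)·4.0² = 35·16 = 560
Numerator = 5879.36; denominator = Σ(nₕ−1) = 179.
s²ₚ = 5879.36/179 = 32.84559... → 32.846.

32.846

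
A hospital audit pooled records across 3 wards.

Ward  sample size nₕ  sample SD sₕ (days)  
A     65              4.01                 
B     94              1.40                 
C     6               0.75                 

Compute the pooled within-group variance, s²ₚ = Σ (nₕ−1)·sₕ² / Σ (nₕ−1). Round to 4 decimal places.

7.4952

Degrees of freedom: 64 + 93 + 5 = 162.
Σ(nₕ−1)sₕ² = 64·16.0801 + 93·1.96 + 5·0.5625 = 1214.2189.
s²ₚ = 1214.2189 / 162 = 7.495178... → 7.4952.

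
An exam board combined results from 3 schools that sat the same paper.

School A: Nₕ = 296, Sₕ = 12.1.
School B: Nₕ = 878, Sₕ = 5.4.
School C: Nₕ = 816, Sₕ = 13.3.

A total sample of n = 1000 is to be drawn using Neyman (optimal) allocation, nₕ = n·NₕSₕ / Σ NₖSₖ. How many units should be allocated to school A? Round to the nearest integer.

187

Σ NₕSₕ = 296·12.1 + 878·5.4 + 816·13.3 = 19175.6.
Share for A: 3581.6/19175.6 = 0.18678.
n_A = 1000 × 0.18678 = 186.779... → 187.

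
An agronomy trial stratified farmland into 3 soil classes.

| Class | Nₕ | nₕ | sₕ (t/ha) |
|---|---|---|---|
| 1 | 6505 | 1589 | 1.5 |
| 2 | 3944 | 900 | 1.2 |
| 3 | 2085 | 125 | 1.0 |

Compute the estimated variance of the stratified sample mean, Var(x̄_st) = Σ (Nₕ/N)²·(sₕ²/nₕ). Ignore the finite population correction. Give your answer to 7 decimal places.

N = 12534. Term for each stratum: Wₕ²sₕ²/nₕ.
Var(x̄_st) = 0.0003813940 + 0.0001584216 + 0.0002213720 = 0.0007611876 → 0.0007612.

0.0007612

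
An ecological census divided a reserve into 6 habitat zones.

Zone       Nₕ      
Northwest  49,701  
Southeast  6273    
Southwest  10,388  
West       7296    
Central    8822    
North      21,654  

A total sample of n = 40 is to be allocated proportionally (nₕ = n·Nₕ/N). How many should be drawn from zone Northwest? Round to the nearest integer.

N = 49701 + 6273 + 10388 + 7296 + 8822 + 21654 = 104134.
n_Northwest = 40·49701/104134 = 19.091... → 19.

19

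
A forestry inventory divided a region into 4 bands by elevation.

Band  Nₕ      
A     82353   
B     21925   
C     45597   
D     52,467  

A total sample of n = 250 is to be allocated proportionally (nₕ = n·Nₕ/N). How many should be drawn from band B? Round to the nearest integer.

27

N = 82353 + 21925 + 45597 + 52467 = 202342.
n_B = 250·21925/202342 = 27.089... → 27.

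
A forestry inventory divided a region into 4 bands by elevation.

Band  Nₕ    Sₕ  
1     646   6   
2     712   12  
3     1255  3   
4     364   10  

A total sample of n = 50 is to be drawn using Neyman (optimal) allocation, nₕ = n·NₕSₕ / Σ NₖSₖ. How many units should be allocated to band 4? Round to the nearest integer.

1: NₕSₕ = 646·6 = 3876
2: NₕSₕ = 712·12 = 8544
3: NₕSₕ = 1255·3 = 3765
4: NₕSₕ = 364·10 = 3640
Σ NₕSₕ = 19825.
n_4 = 50·3640/19825 = 9.180... → 9.

9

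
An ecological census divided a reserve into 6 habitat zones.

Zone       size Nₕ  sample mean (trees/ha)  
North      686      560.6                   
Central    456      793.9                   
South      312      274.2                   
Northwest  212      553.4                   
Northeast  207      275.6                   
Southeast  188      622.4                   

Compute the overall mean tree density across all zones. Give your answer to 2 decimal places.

545.13

N = 686 + 456 + 312 + 212 + 207 + 188 = 2061.
Overall mean = Σ (Nₕ/N)·x̄ₕ — weight by population share, not a simple average.
Σ Nₕx̄ₕ = 686·560.6 + 456·793.9 + 312·274.2 + 212·553.4 + 207·275.6 + 188·622.4 = 384571.6 + 362018.4 + 85550.4 + 117320.8 + 57049.2 + 117011.2 = 1123521.6.
Divide by N: 1123521.6 / 2061 = 545.1342... → 545.13.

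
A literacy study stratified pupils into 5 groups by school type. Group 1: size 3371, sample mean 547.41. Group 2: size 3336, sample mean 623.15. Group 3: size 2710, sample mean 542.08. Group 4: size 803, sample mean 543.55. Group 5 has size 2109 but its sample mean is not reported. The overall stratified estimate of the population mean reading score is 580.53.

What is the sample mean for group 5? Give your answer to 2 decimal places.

629.54

Σ Nₕx̄ₕ = N·μ, so 2109·x̄_5 = 12329·580.53 − (3371·547.41 + 3336·623.15 + 2710·542.08 + 803·543.55).
= 7157354.37 − 5829654.96 = 1327699.41.
x̄_5 = 1327699.41 / 2109 = 629.5398... → 629.54.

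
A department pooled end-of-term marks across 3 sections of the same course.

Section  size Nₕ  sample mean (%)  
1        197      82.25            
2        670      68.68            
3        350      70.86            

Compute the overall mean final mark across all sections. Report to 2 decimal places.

N = 197 + 670 + 350 = 1217.
Weight each subgroup mean by Nₕ/N and sum.
Σ Nₕx̄ₕ = 197·82.25 + 670·68.68 + 350·70.86 = 16203.25 + 46015.6 + 24801 = 87019.85.
Divide by N: 87019.85 / 1217 = 71.5036... → 71.50.

71.50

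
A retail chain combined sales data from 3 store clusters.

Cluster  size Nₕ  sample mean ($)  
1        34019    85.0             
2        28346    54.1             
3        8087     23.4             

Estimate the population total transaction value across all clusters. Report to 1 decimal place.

1: 34019·85.0 = 2891615
2: 28346·54.1 = 1533518.6
3: 8087·23.4 = 189235.8
τ̂ = Σ Nₕx̄ₕ = 4614369.4.

4614369.4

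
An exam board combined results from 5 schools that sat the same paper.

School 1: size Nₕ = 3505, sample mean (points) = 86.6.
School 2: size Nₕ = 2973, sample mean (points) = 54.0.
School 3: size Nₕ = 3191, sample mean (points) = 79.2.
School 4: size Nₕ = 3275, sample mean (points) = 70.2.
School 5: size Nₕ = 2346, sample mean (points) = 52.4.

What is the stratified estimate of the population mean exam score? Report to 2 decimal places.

N = 3505 + 2973 + 3191 + 3275 + 2346 = 15290.
Weight each subgroup mean by Nₕ/N and sum.
Σ Nₕx̄ₕ = 3505·86.6 + 2973·54.0 + 3191·79.2 + 3275·70.2 + 2346·52.4 = 303533 + 160542 + 252727.2 + 229905 + 122930.4 = 1069637.6.
Divide by N: 1069637.6 / 15290 = 69.9567... → 69.96.

69.96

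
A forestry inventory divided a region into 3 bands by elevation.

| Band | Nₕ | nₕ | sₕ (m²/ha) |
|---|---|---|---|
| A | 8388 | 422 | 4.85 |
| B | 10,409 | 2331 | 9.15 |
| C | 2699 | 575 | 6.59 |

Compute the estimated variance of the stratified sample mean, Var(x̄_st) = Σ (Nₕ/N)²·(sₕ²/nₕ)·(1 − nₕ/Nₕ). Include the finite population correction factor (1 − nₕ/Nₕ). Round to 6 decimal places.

N = 21496; Wₕ = Nₕ/N.
band A: (8388/21496)²·4.85²/422·(1 − 422/8388) = 0.008060360
band B: (10409/21496)²·9.15²/2331·(1 − 2331/10409) = 0.006535781
band C: (2699/21496)²·6.59²/575·(1 − 575/2699) = 0.000937012
Sum = 0.015533153 → 0.015533.

0.015533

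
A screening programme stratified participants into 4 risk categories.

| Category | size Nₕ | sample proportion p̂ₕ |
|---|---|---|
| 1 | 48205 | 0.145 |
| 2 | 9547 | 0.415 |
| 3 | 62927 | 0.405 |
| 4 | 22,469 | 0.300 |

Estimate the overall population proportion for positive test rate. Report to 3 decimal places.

0.302

Wₕ = Nₕ/N with N = 143148: 0.3367, 0.0667, 0.4396, 0.1570.
p̂_st = 0.3367·0.145 + 0.0667·0.415 + 0.4396·0.405 + 0.1570·0.300 ≈ 0.30163... → 0.302.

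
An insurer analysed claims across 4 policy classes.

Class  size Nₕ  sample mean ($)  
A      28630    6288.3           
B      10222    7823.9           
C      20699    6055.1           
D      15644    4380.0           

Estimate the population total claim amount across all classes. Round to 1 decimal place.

453865169.7

Estimate total by summing Nₕ·x̄ₕ over strata.
28630·6288.3 + 10222·7823.9 + 20699·6055.1 + 15644·4380.0 = 180034029 + 79975905.8 + 125334514.9 + 68520720 = 453865169.7.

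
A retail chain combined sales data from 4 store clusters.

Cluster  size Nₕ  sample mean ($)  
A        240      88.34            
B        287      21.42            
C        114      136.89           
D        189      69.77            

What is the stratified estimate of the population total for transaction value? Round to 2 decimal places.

56141.13

Estimate total by summing Nₕ·x̄ₕ over strata.
240·88.34 + 287·21.42 + 114·136.89 + 189·69.77 = 21201.6 + 6147.54 + 15605.46 + 13186.53 = 56141.13.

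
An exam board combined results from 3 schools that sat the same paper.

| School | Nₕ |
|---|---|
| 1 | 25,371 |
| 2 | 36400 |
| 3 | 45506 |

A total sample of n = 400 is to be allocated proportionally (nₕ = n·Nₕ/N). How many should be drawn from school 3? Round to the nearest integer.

170

Share of school 3 = 45506/107277 = 0.42419.
Allocate 400 × 0.42419 = 169.677... → 170.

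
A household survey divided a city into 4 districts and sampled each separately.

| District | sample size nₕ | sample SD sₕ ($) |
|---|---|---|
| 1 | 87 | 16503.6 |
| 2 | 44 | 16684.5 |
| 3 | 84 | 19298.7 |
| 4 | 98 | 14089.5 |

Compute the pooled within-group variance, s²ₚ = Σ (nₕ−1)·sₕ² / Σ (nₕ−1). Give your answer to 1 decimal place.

276900004.3

1: (87−1)·16503.6² = 86·272368812.96 = 23423717914.56
2: (44−1)·16684.5² = 43·278372540.25 = 11970019230.75
3: (84−1)·19298.7² = 83·372439821.69 = 30912505200.27
4: (98−1)·14089.5² = 97·198514010.25 = 19255858994.25
Numerator = 85562101339.83; denominator = Σ(nₕ−1) = 309.
s²ₚ = 85562101339.83/309 = 276900004.336... → 276900004.3.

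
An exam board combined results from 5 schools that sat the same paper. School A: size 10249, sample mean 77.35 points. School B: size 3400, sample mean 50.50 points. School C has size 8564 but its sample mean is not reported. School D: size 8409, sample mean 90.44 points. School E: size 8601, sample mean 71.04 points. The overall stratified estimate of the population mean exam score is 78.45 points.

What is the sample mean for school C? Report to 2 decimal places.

Σ Nₕx̄ₕ = N·μ, so 8564·x̄_C = 39223·78.45 − (10249·77.35 + 3400·50.50 + 8409·90.44 + 8601·71.04).
= 3077044.35 − 2335985.15 = 741059.2.
x̄_C = 741059.2 / 8564 = 86.5319... → 86.53.

86.53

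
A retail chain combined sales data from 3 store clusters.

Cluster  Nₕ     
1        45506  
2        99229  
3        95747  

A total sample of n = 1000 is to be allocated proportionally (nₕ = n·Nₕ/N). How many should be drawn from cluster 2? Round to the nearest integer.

413

Share of cluster 2 = 99229/240482 = 0.41263.
Allocate 1000 × 0.41263 = 412.625... → 413.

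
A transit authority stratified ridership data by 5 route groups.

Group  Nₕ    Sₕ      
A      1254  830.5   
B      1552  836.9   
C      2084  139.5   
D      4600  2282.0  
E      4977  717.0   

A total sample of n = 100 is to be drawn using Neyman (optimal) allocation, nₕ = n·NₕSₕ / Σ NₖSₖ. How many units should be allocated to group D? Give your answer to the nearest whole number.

Σ NₕSₕ = 1254·830.5 + 1552·836.9 + 2084·139.5 + 4600·2282.0 + 4977·717.0 = 16696742.8.
Share for D: 10497200/16696742.8 = 0.62870.
n_D = 100 × 0.62870 = 62.870... → 63.

63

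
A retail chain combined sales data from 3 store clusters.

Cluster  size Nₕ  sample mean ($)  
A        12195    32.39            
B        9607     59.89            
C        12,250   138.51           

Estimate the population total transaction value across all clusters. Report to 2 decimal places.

2667106.78

Estimate total by summing Nₕ·x̄ₕ over strata.
12195·32.39 + 9607·59.89 + 12250·138.51 = 394996.05 + 575363.23 + 1696747.5 = 2667106.78.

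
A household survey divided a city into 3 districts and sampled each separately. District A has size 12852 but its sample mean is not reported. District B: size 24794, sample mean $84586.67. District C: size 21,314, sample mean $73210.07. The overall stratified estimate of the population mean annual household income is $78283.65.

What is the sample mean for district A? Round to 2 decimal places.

N = 12852 + 24794 + 21314 = 58960.
Overall total = μ·N = 78283.65·58960 = 4615604004.
Subtract the known strata: 24794·84586.67 + 21314·73210.07 = 3657641327.96.
Remaining total for district A: 4615604004 − 3657641327.96 = 957962676.04.
Divide by its size: 957962676.04 / 12852 = 74538.0233... → 74538.02.

74538.02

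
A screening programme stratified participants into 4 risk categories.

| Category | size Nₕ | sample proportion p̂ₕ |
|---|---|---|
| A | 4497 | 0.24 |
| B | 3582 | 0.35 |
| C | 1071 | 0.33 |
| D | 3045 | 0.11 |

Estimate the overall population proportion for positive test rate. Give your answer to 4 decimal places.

0.2478

Wₕ = Nₕ/N with N = 12195: 0.3688, 0.2937, 0.0878, 0.2497.
p̂_st = 0.3688·0.24 + 0.2937·0.35 + 0.0878·0.33 + 0.2497·0.11 ≈ 0.247754... → 0.2478.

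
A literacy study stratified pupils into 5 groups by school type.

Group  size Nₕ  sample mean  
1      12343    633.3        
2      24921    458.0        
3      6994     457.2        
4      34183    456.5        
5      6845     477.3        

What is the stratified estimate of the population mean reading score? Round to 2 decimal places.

N = 85286; weights Wₕ = Nₕ/N = (0.1447, 0.2922, 0.0820, 0.4008, 0.0803).
x̄_st = Σ Wₕ·x̄ₕ = 0.1447·633.3 + 0.2922·458.0 + 0.0820·457.2 + 0.4008·456.5 + 0.0803·477.3 ≈ 484.2525...
→ 484.25.

484.25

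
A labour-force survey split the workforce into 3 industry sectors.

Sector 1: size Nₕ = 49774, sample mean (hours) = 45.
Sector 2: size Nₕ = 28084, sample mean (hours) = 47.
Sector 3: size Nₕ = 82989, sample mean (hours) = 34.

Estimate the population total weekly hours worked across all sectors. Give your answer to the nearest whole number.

6381404

1: 49774·45 = 2239830
2: 28084·47 = 1319948
3: 82989·34 = 2821626
τ̂ = Σ Nₕx̄ₕ = 6381404.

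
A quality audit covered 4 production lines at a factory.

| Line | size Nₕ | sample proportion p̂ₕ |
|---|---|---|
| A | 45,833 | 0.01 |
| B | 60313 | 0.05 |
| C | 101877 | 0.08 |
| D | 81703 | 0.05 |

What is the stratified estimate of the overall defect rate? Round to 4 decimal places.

0.0542

Wₕ = Nₕ/N with N = 289726: 0.1582, 0.2082, 0.3516, 0.2820.
p̂_st = 0.1582·0.01 + 0.2082·0.05 + 0.3516·0.08 + 0.2820·0.05 ≈ 0.054221... → 0.0542.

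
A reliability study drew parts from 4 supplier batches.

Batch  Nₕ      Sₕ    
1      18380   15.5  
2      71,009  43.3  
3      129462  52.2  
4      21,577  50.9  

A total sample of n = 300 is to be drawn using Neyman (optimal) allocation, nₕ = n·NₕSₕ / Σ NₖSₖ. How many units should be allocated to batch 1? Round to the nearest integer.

8

1: NₕSₕ = 18380·15.5 = 284890
2: NₕSₕ = 71009·43.3 = 3074689.7
3: NₕSₕ = 129462·52.2 = 6757916.4
4: NₕSₕ = 21577·50.9 = 1098269.3
Σ NₕSₕ = 11215765.4.
n_1 = 300·284890/11215765.4 = 7.620... → 8.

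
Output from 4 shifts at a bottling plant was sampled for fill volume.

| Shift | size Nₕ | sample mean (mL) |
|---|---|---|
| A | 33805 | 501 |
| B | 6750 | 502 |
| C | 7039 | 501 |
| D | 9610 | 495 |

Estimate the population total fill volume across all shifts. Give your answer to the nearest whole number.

Population total = Σ Nₕ·x̄ₕ (each stratum's size times its mean).
33805·501 + 6750·502 + 7039·501 + 9610·495 = 16936305 + 3388500 + 3526539 + 4756950 = 28608294.

28608294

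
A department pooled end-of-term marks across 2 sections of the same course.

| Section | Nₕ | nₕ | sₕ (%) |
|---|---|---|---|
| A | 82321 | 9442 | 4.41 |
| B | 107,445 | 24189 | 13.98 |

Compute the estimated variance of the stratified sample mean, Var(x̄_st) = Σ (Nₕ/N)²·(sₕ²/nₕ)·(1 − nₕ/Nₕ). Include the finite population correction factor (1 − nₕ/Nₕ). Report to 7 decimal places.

0.0023502

N = 189766; Wₕ = Nₕ/N.
section A: (82321/189766)²·4.41²/9442·(1 − 9442/82321) = 0.0003431543
section B: (107445/189766)²·13.98²/24189·(1 − 24189/107445) = 0.0020070647
Sum = 0.0023502190 → 0.0023502.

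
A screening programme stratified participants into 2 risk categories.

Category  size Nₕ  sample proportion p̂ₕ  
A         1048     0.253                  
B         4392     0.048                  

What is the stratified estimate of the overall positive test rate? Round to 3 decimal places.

Wₕ = Nₕ/N with N = 5440: 0.1926, 0.8074.
p̂_st = 0.1926·0.253 + 0.8074·0.048 ≈ 0.08749... → 0.087.

0.087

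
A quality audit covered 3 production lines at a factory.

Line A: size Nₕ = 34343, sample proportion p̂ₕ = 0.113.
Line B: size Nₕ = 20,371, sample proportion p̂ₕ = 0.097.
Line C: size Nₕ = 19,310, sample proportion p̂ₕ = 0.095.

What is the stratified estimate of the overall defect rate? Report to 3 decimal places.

N = 34343 + 20371 + 19310 = 74024.
Overall proportion = Σ (Nₕ/N)·p̂ₕ.
Σ Nₕp̂ₕ = 3880.759 + 1975.987 + 1834.45 = 7691.196.
7691.196 / 74024 = 0.10390... → 0.104.

0.104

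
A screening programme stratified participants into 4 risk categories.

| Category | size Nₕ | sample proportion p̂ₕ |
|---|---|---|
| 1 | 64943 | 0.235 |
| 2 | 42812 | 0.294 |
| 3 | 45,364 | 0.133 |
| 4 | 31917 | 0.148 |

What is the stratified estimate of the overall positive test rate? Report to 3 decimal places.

0.209

Wₕ = Nₕ/N with N = 185036: 0.3510, 0.2314, 0.2452, 0.1725.
p̂_st = 0.3510·0.235 + 0.2314·0.294 + 0.2452·0.133 + 0.1725·0.148 ≈ 0.20864... → 0.209.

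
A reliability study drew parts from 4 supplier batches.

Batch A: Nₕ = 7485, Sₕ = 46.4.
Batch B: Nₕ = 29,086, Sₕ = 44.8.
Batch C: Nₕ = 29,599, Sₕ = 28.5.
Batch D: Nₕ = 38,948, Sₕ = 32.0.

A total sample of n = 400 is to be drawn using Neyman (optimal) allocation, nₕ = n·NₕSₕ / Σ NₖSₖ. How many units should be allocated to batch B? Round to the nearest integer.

139

A: NₕSₕ = 7485·46.4 = 347304
B: NₕSₕ = 29086·44.8 = 1303052.8
C: NₕSₕ = 29599·28.5 = 843571.5
D: NₕSₕ = 38948·32.0 = 1246336
Σ NₕSₕ = 3740264.3.
n_B = 400·1303052.8/3740264.3 = 139.354... → 139.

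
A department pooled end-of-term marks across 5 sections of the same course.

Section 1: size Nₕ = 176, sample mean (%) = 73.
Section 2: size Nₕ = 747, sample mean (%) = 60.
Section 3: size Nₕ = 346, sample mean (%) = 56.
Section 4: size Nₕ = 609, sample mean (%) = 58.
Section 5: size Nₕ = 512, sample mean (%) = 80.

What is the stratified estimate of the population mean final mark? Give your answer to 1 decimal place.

N = 2390; weights Wₕ = Nₕ/N = (0.0736, 0.3126, 0.1448, 0.2548, 0.2142).
x̄_st = Σ Wₕ·x̄ₕ = 0.0736·73 + 0.3126·60 + 0.1448·56 + 0.2548·58 + 0.2142·80 ≈ 64.153...
→ 64.2.

64.2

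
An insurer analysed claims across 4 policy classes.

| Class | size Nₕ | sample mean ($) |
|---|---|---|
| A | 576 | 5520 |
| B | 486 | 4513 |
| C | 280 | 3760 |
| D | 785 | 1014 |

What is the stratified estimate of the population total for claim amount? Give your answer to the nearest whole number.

A: 576·5520 = 3179520
B: 486·4513 = 2193318
C: 280·3760 = 1052800
D: 785·1014 = 795990
τ̂ = Σ Nₕx̄ₕ = 7221628.

7221628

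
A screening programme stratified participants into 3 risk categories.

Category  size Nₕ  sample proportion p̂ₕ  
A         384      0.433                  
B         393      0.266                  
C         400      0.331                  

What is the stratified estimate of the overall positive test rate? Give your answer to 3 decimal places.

N = 384 + 393 + 400 = 1177.
Overall proportion = Σ (Nₕ/N)·p̂ₕ.
Σ Nₕp̂ₕ = 166.272 + 104.538 + 132.4 = 403.21.
403.21 / 1177 = 0.34257... → 0.343.

0.343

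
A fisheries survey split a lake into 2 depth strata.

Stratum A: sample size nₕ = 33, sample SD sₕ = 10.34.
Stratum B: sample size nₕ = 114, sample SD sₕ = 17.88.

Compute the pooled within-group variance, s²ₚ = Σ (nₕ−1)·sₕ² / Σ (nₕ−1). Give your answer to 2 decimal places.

272.74

A: (33−1)·10.34² = 32·106.9156 = 3421.2992
B: (114−1)·17.88² = 113·319.6944 = 36125.4672
Numerator = 39546.7664; denominator = Σ(nₕ−1) = 145.
s²ₚ = 39546.7664/145 = 272.7363... → 272.74.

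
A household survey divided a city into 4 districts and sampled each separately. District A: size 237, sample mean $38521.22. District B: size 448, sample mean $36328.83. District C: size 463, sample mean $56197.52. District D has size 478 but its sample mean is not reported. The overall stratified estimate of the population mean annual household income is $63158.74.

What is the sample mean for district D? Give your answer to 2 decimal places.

Σ Nₕx̄ₕ = N·μ, so 478·x̄_D = 1626·63158.74 − (237·38521.22 + 448·36328.83 + 463·56197.52).
= 102696111.24 − 51424296.74 = 51271814.5.
x̄_D = 51271814.5 / 478 = 107263.2103... → 107263.21.

107263.21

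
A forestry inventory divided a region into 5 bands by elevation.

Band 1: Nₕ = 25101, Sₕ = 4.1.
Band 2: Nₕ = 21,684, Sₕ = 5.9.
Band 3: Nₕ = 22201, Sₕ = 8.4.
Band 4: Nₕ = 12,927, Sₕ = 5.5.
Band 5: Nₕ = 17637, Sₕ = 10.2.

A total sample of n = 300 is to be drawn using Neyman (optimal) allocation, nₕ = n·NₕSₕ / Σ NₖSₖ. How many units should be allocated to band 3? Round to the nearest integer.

84

Σ NₕSₕ = 25101·4.1 + 21684·5.9 + 22201·8.4 + 12927·5.5 + 17637·10.2 = 668334.
Share for 3: 186488.4/668334 = 0.27903.
n_3 = 300 × 0.27903 = 83.710... → 84.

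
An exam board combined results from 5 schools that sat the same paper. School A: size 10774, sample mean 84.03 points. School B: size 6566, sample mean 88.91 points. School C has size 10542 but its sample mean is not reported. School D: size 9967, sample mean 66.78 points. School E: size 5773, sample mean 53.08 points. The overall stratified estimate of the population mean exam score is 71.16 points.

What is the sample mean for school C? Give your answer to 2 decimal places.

60.99

N = 10774 + 6566 + 10542 + 9967 + 5773 = 43622.
Overall total = μ·N = 71.16·43622 = 3104141.52.
Subtract the known strata: 10774·84.03 + 6566·88.91 + 9967·66.78 + 5773·53.08 = 2461149.38.
Remaining total for school C: 3104141.52 − 2461149.38 = 642992.14.
Divide by its size: 642992.14 / 10542 = 60.9934... → 60.99.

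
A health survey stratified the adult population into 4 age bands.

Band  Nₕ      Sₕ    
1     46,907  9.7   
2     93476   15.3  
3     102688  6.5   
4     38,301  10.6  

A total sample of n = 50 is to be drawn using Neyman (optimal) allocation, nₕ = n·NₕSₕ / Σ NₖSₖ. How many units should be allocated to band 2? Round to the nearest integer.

24

1: NₕSₕ = 46907·9.7 = 454997.9
2: NₕSₕ = 93476·15.3 = 1430182.8
3: NₕSₕ = 102688·6.5 = 667472
4: NₕSₕ = 38301·10.6 = 405990.6
Σ NₕSₕ = 2958643.3.
n_2 = 50·1430182.8/2958643.3 = 24.170... → 24.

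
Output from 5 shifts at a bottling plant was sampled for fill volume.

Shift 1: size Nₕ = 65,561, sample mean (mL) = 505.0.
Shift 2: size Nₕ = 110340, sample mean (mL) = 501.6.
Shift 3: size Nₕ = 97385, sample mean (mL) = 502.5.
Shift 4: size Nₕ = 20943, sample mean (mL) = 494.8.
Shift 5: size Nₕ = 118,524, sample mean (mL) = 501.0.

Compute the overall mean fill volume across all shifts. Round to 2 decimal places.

N = 412753; weights Wₕ = Nₕ/N = (0.1588, 0.2673, 0.2359, 0.0507, 0.2872).
x̄_st = Σ Wₕ·x̄ₕ = 0.1588·505.0 + 0.2673·501.6 + 0.2359·502.5 + 0.0507·494.8 + 0.2872·501.0 ≈ 501.8351...
→ 501.84.

501.84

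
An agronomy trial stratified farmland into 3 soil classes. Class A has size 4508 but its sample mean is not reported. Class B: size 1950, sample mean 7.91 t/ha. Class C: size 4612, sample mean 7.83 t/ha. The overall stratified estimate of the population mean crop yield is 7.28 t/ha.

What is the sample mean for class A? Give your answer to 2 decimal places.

Σ Nₕx̄ₕ = N·μ, so 4508·x̄_A = 11070·7.28 − (1950·7.91 + 4612·7.83).
= 80589.6 − 51536.46 = 29053.14.
x̄_A = 29053.14 / 4508 = 6.4448... → 6.44.

6.44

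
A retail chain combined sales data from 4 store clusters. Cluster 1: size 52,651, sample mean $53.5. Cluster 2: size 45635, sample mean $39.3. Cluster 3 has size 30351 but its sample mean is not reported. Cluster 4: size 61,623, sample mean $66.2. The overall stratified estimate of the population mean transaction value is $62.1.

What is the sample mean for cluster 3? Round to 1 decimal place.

103.0

N = 52651 + 45635 + 30351 + 61623 = 190260.
Overall total = μ·N = 62.1·190260 = 11815146.
Subtract the known strata: 52651·53.5 + 45635·39.3 + 61623·66.2 = 8689726.6.
Remaining total for cluster 3: 11815146 − 8689726.6 = 3125419.4.
Divide by its size: 3125419.4 / 30351 = 102.976... → 103.0.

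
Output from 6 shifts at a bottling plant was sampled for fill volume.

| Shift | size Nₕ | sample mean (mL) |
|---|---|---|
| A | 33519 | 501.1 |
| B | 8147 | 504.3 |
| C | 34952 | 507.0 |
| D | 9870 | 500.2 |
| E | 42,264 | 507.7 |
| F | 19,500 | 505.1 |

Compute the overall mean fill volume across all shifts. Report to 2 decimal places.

505.01

x̄_st = (Σ Nₕx̄ₕ) / (Σ Nₕ) = (33519·501.1 + 8147·504.3 + 34952·507.0 + 9870·500.2 + 42264·507.7 + 19500·505.1) / 148252
= 74869423.8 / 148252 = 505.0146... → 505.01.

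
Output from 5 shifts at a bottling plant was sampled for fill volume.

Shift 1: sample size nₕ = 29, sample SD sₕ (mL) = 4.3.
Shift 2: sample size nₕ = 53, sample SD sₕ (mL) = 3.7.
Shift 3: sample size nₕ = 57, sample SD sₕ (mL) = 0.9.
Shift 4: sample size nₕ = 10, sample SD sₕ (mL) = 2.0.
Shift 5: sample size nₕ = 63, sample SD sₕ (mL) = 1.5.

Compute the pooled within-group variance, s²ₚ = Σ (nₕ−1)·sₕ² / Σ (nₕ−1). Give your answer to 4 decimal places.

1: (29−1)·4.3² = 28·18.49 = 517.72
2: (53−1)·3.7² = 52·13.69 = 711.88
3: (57−1)·0.9² = 56·0.81 = 45.36
4: (10−1)·2.0² = 9·4 = 36
5: (63−1)·1.5² = 62·2.25 = 139.5
Numerator = 1450.46; denominator = Σ(nₕ−1) = 207.
s²ₚ = 1450.46/207 = 7.007053... → 7.0071.

7.0071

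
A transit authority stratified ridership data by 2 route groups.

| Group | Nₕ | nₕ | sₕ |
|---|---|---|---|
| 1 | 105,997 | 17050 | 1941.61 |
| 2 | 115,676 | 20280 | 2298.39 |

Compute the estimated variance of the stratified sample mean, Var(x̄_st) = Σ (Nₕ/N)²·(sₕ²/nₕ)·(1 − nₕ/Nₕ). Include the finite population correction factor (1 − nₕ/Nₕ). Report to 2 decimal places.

100.92

N = 221673; Wₕ = Nₕ/N.
group 1: (105997/221673)²·1941.61²/17050·(1 − 17050/105997) = 42.42276
group 2: (115676/221673)²·2298.39²/20280·(1 − 20280/115676) = 58.49616
Sum = 100.91891 → 100.92.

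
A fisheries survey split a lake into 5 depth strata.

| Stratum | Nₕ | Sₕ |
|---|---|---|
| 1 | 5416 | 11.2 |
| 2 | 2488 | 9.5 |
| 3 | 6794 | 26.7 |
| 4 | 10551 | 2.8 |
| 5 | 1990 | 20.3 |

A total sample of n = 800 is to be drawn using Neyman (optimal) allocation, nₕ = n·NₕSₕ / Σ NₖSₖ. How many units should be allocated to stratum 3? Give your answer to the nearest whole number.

1: NₕSₕ = 5416·11.2 = 60659.2
2: NₕSₕ = 2488·9.5 = 23636
3: NₕSₕ = 6794·26.7 = 181399.8
4: NₕSₕ = 10551·2.8 = 29542.8
5: NₕSₕ = 1990·20.3 = 40397
Σ NₕSₕ = 335634.8.
n_3 = 800·181399.8/335634.8 = 432.374... → 432.

432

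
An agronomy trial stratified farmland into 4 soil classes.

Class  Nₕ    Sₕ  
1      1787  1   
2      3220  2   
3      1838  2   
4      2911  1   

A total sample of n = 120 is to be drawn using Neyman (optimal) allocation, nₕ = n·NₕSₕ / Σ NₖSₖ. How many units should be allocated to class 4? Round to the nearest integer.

Σ NₕSₕ = 1787·1 + 3220·2 + 1838·2 + 2911·1 = 14814.
Share for 4: 2911/14814 = 0.19650.
n_4 = 120 × 0.19650 = 23.580... → 24.

24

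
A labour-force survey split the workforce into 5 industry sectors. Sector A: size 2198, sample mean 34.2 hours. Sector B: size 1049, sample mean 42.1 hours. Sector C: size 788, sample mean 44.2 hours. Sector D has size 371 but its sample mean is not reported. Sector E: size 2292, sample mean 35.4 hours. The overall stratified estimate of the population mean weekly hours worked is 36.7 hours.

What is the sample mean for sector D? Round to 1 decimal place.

28.3

N = 2198 + 1049 + 788 + 371 + 2292 = 6698.
Overall total = μ·N = 36.7·6698 = 245816.6.
Subtract the known strata: 2198·34.2 + 1049·42.1 + 788·44.2 + 2292·35.4 = 235300.9.
Remaining total for sector D: 245816.6 − 235300.9 = 10515.7.
Divide by its size: 10515.7 / 371 = 28.344... → 28.3.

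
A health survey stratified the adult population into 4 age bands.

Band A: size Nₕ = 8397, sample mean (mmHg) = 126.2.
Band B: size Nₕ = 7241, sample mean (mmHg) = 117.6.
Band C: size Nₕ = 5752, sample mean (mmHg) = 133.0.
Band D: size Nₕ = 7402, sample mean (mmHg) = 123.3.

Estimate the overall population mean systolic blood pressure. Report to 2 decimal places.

124.65

x̄_st = (Σ Nₕx̄ₕ) / (Σ Nₕ) = (8397·126.2 + 7241·117.6 + 5752·133.0 + 7402·123.3) / 28792
= 3588925.6 / 28792 = 124.6501... → 124.65.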